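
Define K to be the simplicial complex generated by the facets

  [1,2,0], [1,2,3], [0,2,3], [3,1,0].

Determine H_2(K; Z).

Order the vertices as 0 < 1 < 2 < 3. Listing each simplex with vertices in this order, K has dimension 2 with simplices:

  0-simplices (4): [0], [1], [2], [3]
  1-simplices (6): [0,1], [0,2], [0,3], [1,2], [1,3], [2,3]
  2-simplices (4): [0,1,2], [0,1,3], [0,2,3], [1,2,3]

Hence C_0 ≅ Z^4, C_1 ≅ Z^6, C_2 ≅ Z^4.

The boundary map ∂_1: C_1 → C_0 maps an edge to its endpoints' difference, ∂[p,q] = q − p. For instance
  ∂[0,3] = [3] − [0].
As a 4×6 matrix over Z this has rank 3, with invariant factors (1,1,1).

∂_2: C_2 → C_1 sends each 2-simplex [p,q,r] to [q,r] − [p,r] + [p,q]. For instance
  ∂[0,1,3] = [1,3] − [0,3] + [0,1],
  ∂[1,2,3] = [2,3] − [1,3] + [1,2].
As a 6×4 matrix over Z this has rank 3, with invariant factors (1,1,1).

Now H_k = ker ∂_k / im ∂_{k+1}, so:

  H_2: rank ker ∂_2 − rank ∂_3 = (4 − 3) − 0 = 1, and there is no ∂_3, so H_2 = Z.

(K is a triangulation of the 2-sphere S^2.)

H_2 ≅ Z.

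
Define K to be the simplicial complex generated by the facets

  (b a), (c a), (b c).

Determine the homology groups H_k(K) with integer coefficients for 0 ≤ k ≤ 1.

H_0 ≅ Z,  H_1 ≅ Z.

Fix the vertex order a < b < c and write every simplex with vertices in increasing order. Then dim K = 1 and the simplices of K are:

  0-simplices (3): a, b, c
  1-simplices (3): ab, ac, bc

so the chain groups are C_0 ≅ Z^3, C_1 ≅ Z^3.

∂_1: C_1 → C_0 maps an edge to its endpoints' difference, ∂[p,q] = q − p. For instance
  ∂bc = c − b.
The 3×3 boundary matrix has rank 2 and Smith normal form diag(1,1).

From H_k ≅ ker(∂_k) / im(∂_{k+1}) we obtain:

  H_0: rank C_0 − rank ∂_1 = 3 − 2 = 1, and the invariant factors of ∂_1 are all 1, so H_0 = Z.
  H_1: rank ker ∂_1 − rank ∂_2 = (3 − 2) − 0 = 1, and there is no ∂_2, so H_1 = Z.

(K is a triangulation of the circle S^1.)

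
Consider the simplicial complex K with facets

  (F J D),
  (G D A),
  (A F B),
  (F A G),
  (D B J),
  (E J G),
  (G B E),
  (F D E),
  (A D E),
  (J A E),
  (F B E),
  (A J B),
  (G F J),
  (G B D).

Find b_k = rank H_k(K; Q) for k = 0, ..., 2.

Take the total order A < B < D < E < F < G < J on the vertex set. Then K (dimension 2) consists of the simplices:

  0-simplices (7): A, B, D, E, F, G, J
  1-simplices (21): AB, AD, AE, AF, AG, AJ, BD, BE, BF, BG, BJ, DE, DF, DG, DJ, EF, EG, EJ, FG, FJ, GJ
  2-simplices (14): ABF, ABJ, ADE, ADG, AEJ, AFG, BDG, BDJ, BEF, BEG, DEF, DFJ, EGJ, FGJ

giving chain groups C_0 ≅ Z^7, C_1 ≅ Z^21, C_2 ≅ Z^14.

The boundary map ∂_1: C_1 → C_0 is given by ∂[p,q] = [q] − [p]. For instance
  ∂DG = G − D.
The resulting 7×21 matrix has rank 6, and its Smith normal form has invariant factors (1,1,1,1,1,1).

The boundary map ∂_2: C_2 → C_1 acts by ∂[p,q,r] = [q,r] − [p,r] + [p,q]. For instance
  ∂AFG = FG − AG + AF,
  ∂BDG = DG − BG + BD.
As a 21×14 matrix over Z this has rank 13, with invariant factors (1,1,1,1,1,1,1,1,1,1,1,1,1).

Computing H_k = (kernel of ∂_k) / (image of ∂_{k+1}):

  H_0: rank C_0 − rank ∂_1 = 7 − 6 = 1, and the invariant factors of ∂_1 are all 1, so H_0 = Z.
  H_1: rank ker ∂_1 − rank ∂_2 = (21 − 6) − 13 = 2, and the invariant factors of ∂_2 are all 1, so H_1 = Z^2.
  H_2: rank ker ∂_2 − rank ∂_3 = (14 − 13) − 0 = 1, and there is no ∂_3, so H_2 = Z.

(K is a triangulation of the torus T^2.)

Hence the Betti numbers are b_0 = 1, b_1 = 2, b_2 = 1.

b_0 = 1, b_1 = 2, b_2 = 1.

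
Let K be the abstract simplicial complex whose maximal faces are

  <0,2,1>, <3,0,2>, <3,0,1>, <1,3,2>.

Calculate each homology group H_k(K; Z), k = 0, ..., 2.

Order the vertices as 0 < 1 < 2 < 3. Listing each simplex with vertices in this order, K has dimension 2 with simplices:

  0-simplices (4): [0], [1], [2], [3]
  1-simplices (6): [0,1], [0,2], [0,3], [1,2], [1,3], [2,3]
  2-simplices (4): [0,1,2], [0,1,3], [0,2,3], [1,2,3]

giving chain groups C_0 ≅ Z^4, C_1 ≅ Z^6, C_2 ≅ Z^4.

Boundary ∂_1: C_1 → C_0 sends each edge [p,q] (with p < q) to q − p. For instance
  ∂[1,3] = [3] − [1].
This gives a 4×6 integer matrix of rank 3; reducing to Smith normal form yields diagonal entries (1,1,1).

∂_2: C_2 → C_1 maps a triangle to the signed sum of its edges. For instance
  ∂[0,1,2] = [1,2] − [0,2] + [0,1],
  ∂[0,2,3] = [2,3] − [0,3] + [0,2].
As a 6×4 matrix over Z this has rank 3, with invariant factors (1,1,1).

Now H_k = ker ∂_k / im ∂_{k+1}, so:

  H_0: rank C_0 − rank ∂_1 = 4 − 3 = 1, and the invariant factors of ∂_1 are all 1, so H_0 = Z.
  H_1: rank ker ∂_1 − rank ∂_2 = (6 − 3) − 3 = 0, and the invariant factors of ∂_2 are all 1, so H_1 = 0.
  H_2: rank ker ∂_2 − rank ∂_3 = (4 − 3) − 0 = 1, and there is no ∂_3, so H_2 = Z.

As a check, the Euler characteristic is 4 − 6 + 4 = 2, which agrees with 1 − 0 + 1 = 2.

H_0 = Z,  H_1 = 0,  H_2 = Z.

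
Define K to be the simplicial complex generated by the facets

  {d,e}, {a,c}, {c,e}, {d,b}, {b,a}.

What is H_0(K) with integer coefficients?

H_0 = Z.

We work with the vertex ordering a < b < c < d < e. The simplices of K, each written with vertices in increasing order, are:

  0-simplices (5): a, b, c, d, e
  1-simplices (5): ab, ac, bd, ce, de

Hence C_0 ≅ Z^5, C_1 ≅ Z^5.

∂_1: C_1 → C_0 sends each edge [p,q] (with p < q) to q − p.
The resulting 5×5 matrix has rank 4, and its Smith normal form has invariant factors (1,1,1,1).

From H_k ≅ ker(∂_k) / im(∂_{k+1}) we obtain:

  H_0: rank C_0 − rank ∂_1 = 5 − 4 = 1, and the invariant factors of ∂_1 are all 1, so H_0 ≅ Z.

(K is a triangulation of the circle S^1.)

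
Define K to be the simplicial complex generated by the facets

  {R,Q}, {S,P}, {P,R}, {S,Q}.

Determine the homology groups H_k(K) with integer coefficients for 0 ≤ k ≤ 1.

H_0 ≅ Z,  H_1 ≅ Z.

We work with the vertex ordering P < Q < R < S. The simplices of K, each written with vertices in increasing order, are:

  0-simplices (4): P, Q, R, S
  1-simplices (4): PR, PS, QR, QS

so the chain groups are C_0 ≅ Z^4, C_1 ≅ Z^4.

∂_1: C_1 → C_0 maps an edge to its endpoints' difference, ∂[p,q] = q − p. For instance
  ∂PS = S − P.
The 4×4 boundary matrix has rank 3 and Smith normal form diag(1,1,1).

Reading off H_k = ker ∂_k / im ∂_{k+1}:

  H_0: rank C_0 − rank ∂_1 = 4 − 3 = 1, and the invariant factors of ∂_1 are all 1, so H_0 ≅ Z.
  H_1: rank ker ∂_1 − rank ∂_2 = (4 − 3) − 0 = 1, and there is no ∂_2, so H_1 ≅ Z.

As a check, the Euler characteristic is 4 − 4 = 0, which agrees with 1 − 1 = 0.
(K is a triangulation of the circle S^1.)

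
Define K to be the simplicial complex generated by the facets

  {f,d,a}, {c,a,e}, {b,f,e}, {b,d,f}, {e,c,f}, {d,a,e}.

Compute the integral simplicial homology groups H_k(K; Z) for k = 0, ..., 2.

We work with the vertex ordering a < b < c < d < e < f. The simplices of K, each written with vertices in increasing order, are:

  0-simplices (6): a, b, c, d, e, f
  1-simplices (12): ac, ad, ae, af, bd, be, bf, ce, cf, de, df, ef
  2-simplices (6): ace, ade, adf, bdf, bef, cef

Hence C_0 ≅ Z^6, C_1 ≅ Z^12, C_2 ≅ Z^6.

Boundary ∂_1: C_1 → C_0 sends each edge [p,q] (with p < q) to q − p. For instance
  ∂af = f − a.
The 6×12 boundary matrix has rank 5 and Smith normal form diag(1,1,1,1,1).

∂_2: C_2 → C_1 sends each 2-simplex [p,q,r] to [q,r] − [p,r] + [p,q]. For instance
  ∂adf = df − af + ad,
  ∂bdf = df − bf + bd.
This gives a 12×6 integer matrix of rank 6; reducing to Smith normal form yields diagonal entries (1,1,1,1,1,1).

Computing H_k = (kernel of ∂_k) / (image of ∂_{k+1}):

  H_0: rank C_0 − rank ∂_1 = 6 − 5 = 1, and the invariant factors of ∂_1 are all 1, so H_0 = Z.
  H_1: rank ker ∂_1 − rank ∂_2 = (12 − 5) − 6 = 1, and the invariant factors of ∂_2 are all 1, so H_1 = Z.
  H_2: rank ker ∂_2 − rank ∂_3 = (6 − 6) − 0 = 0, and there is no ∂_3, so H_2 = 0.

As a check, the Euler characteristic is 6 − 12 + 6 = 0, which agrees with 1 − 1 + 0 = 0.

H_0 ≅ Z,  H_1 ≅ Z,  H_2 = 0.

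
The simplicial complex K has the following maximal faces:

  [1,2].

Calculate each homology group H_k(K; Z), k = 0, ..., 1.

We work with the vertex ordering 1 < 2. The simplices of K, each written with vertices in increasing order, are:

  0-simplices (2): [1], [2]
  1-simplices (1): [1,2]

so the chain groups are C_0 ≅ Z^2, C_1 ≅ Z^1.

The boundary map ∂_1: C_1 → C_0 maps an edge to its endpoints' difference, ∂[p,q] = q − p.
The resulting 2×1 matrix has rank 1, and its Smith normal form has invariant factors (1).

Now H_k = ker ∂_k / im ∂_{k+1}, so:

  H_0: rank C_0 − rank ∂_1 = 2 − 1 = 1, and the invariant factors of ∂_1 are all 1, so H_0 = Z.
  H_1: rank ker ∂_1 − rank ∂_2 = (1 − 1) − 0 = 0, and there is no ∂_2, so H_1 = 0.

H_0 = Z,  H_1 = 0.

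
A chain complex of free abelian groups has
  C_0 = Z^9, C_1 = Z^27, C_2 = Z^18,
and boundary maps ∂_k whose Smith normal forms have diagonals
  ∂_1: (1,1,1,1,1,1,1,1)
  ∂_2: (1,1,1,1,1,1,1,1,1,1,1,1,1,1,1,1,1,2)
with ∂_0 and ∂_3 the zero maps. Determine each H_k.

H_0 = Z,  H_1 = Z ⊕ Z/2Z,  H_2 = 0.

H_0: b_0 = 9 − 0 − 8 = 1; torsion from ∂_1 factors > 1: none. So H_0 = Z.
H_1: b_1 = 27 − 8 − 18 = 1; torsion from ∂_2 factors > 1: [2]. So H_1 = Z ⊕ Z/2Z.
H_2: b_2 = 18 − 18 − 0 = 0; torsion from ∂_3 factors > 1: none. So H_2 = 0.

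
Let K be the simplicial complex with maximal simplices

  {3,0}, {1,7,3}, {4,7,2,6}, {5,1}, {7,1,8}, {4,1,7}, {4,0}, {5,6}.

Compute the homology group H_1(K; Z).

K has 9 vertices, 16 edges, 7 triangles, 1 3-simplex.
rank ∂_1 = 8, rank ∂_2 = 6 ⇒ b_1 = 16 − 8 − 6 = 2; all invariant factors of ∂_2 are 1 so no torsion. So H_1 = Z^2.

H_1 = Z^2.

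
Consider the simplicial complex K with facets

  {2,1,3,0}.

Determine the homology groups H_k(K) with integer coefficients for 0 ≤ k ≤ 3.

K has 4 vertices, 6 edges, 4 triangles, 1 3-simplex.
rank ∂_0 = 0, rank ∂_1 = 3 ⇒ b_0 = 4 − 0 − 3 = 1; all invariant factors of ∂_1 are 1 so no torsion. So H_0 ≅ Z.
rank ∂_1 = 3, rank ∂_2 = 3 ⇒ b_1 = 6 − 3 − 3 = 0; all invariant factors of ∂_2 are 1 so no torsion. So H_1 ≅ 0.
rank ∂_2 = 3, rank ∂_3 = 1 ⇒ b_2 = 4 − 3 − 1 = 0; all invariant factors of ∂_3 are 1 so no torsion. So H_2 ≅ 0.
rank ∂_3 = 1, rank ∂_4 = 0 ⇒ b_3 = 1 − 1 − 0 = 0. So H_3 ≅ 0.

H_0 ≅ Z,  H_1 = 0,  H_2 = 0,  H_3 = 0.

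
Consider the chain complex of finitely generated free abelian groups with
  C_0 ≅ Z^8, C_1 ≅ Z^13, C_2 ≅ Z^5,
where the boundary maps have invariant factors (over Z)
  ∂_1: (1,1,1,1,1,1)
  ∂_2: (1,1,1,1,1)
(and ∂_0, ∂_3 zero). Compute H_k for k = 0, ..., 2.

H_0: b_0 = 8 − 0 − 6 = 2; torsion from ∂_1 factors > 1: none. So H_0 = Z^2.
H_1: b_1 = 13 − 6 − 5 = 2; torsion from ∂_2 factors > 1: none. So H_1 = Z^2.
H_2: b_2 = 5 − 5 − 0 = 0; torsion from ∂_3 factors > 1: none. So H_2 = 0.

H_0 = Z^2,  H_1 = Z^2,  H_2 = 0.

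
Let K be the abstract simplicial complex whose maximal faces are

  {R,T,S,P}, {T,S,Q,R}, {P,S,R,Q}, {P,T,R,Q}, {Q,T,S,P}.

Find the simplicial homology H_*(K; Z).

We work with the vertex ordering P < Q < R < S < T. The simplices of K, each written with vertices in increasing order, are:

  0-simplices (5): P, Q, R, S, T
  1-simplices (10): PQ, PR, PS, PT, QR, QS, QT, RS, RT, ST
  2-simplices (10): PQR, PQS, PQT, PRS, PRT, PST, QRS, QRT, QST, RST
  3-simplices (5): PQRS, PQRT, PQST, PRST, QRST

giving chain groups C_0 ≅ Z^5, C_1 ≅ Z^10, C_2 ≅ Z^10, C_3 ≅ Z^5.

The boundary map ∂_1: C_1 → C_0 maps an edge to its endpoints' difference, ∂[p,q] = q − p. For instance
  ∂PQ = Q − P.
This gives a 5×10 integer matrix of rank 4; reducing to Smith normal form yields diagonal entries (1,1,1,1).

Boundary ∂_2: C_2 → C_1 maps a triangle to the signed sum of its edges. For instance
  ∂QRT = RT − QT + QR,
  ∂QST = ST − QT + QS.
This gives a 10×10 integer matrix of rank 6; reducing to Smith normal form yields diagonal entries (1,1,1,1,1,1).

∂_3: C_3 → C_2 sends each 3-simplex σ to the alternating sum Σ_i (−1)^i (σ with its i-th vertex removed). For instance
  ∂PQRT = QRT − PRT + PQT − PQR,
  ∂PQRS = QRS − PRS + PQS − PQR.
As a 10×5 matrix over Z this has rank 4, with invariant factors (1,1,1,1).

Now H_k = ker ∂_k / im ∂_{k+1}, so:

  H_0: rank C_0 − rank ∂_1 = 5 − 4 = 1, and the invariant factors of ∂_1 are all 1, so H_0 = Z.
  H_1: rank ker ∂_1 − rank ∂_2 = (10 − 4) − 6 = 0, and the invariant factors of ∂_2 are all 1, so H_1 = 0.
  H_2: rank ker ∂_2 − rank ∂_3 = (10 − 6) − 4 = 0, and the invariant factors of ∂_3 are all 1, so H_2 = 0.
  H_3: rank ker ∂_3 − rank ∂_4 = (5 − 4) − 0 = 1, and there is no ∂_4, so H_3 = Z.

H_0 = Z,  H_1 = 0,  H_2 = 0,  H_3 = Z.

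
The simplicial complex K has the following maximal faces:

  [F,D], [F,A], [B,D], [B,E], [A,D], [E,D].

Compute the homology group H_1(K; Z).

H_1 = Z^2.

Order the vertices as A < B < D < E < F. Listing each simplex with vertices in this order, K has dimension 1 with simplices:

  0-simplices (5): A, B, D, E, F
  1-simplices (6): AD, AF, BD, BE, DE, DF

giving chain groups C_0 ≅ Z^5, C_1 ≅ Z^6.

The boundary map ∂_1: C_1 → C_0 is given by ∂[p,q] = [q] − [p].
This gives a 5×6 integer matrix of rank 4; reducing to Smith normal form yields diagonal entries (1,1,1,1).

Computing H_k = (kernel of ∂_k) / (image of ∂_{k+1}):

  H_1: rank ker ∂_1 − rank ∂_2 = (6 − 4) − 0 = 2, and there is no ∂_2, so H_1 ≅ Z^2.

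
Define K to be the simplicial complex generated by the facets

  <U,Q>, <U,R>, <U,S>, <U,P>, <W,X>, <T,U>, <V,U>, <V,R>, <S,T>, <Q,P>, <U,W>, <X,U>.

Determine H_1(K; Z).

Order the vertices as P < Q < R < S < T < U < V < W < X. Listing each simplex with vertices in this order, K has dimension 1 with simplices:

  0-simplices (9): P, Q, R, S, T, U, V, W, X
  1-simplices (12): PQ, PU, QU, RU, RV, ST, SU, TU, UV, UW, UX, WX

Hence C_0 ≅ Z^9, C_1 ≅ Z^12.

Boundary ∂_1: C_1 → C_0 maps an edge to its endpoints' difference, ∂[p,q] = q − p. For instance
  ∂PU = U − P.
This gives a 9×12 integer matrix of rank 8; reducing to Smith normal form yields diagonal entries (1,1,1,1,1,1,1,1).

Computing H_k = (kernel of ∂_k) / (image of ∂_{k+1}):

  H_1: rank ker ∂_1 − rank ∂_2 = (12 − 8) − 0 = 4, and there is no ∂_2, so H_1 ≅ Z^4.

H_1 = Z^4.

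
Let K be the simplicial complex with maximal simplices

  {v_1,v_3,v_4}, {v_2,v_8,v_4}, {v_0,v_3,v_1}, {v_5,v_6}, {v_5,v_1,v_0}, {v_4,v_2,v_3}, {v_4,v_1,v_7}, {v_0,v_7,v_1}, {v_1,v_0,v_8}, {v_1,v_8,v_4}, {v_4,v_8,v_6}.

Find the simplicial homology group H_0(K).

Order the vertices as v_0 < v_1 < v_2 < v_3 < v_4 < v_5 < v_6 < v_7 < v_8. Listing each simplex with vertices in this order, K has dimension 2 with simplices:

  0-simplices (9): [v_0], [v_1], [v_2], [v_3], [v_4], [v_5], [v_6], [v_7], [v_8]
  1-simplices (19): (19 of them)
  2-simplices (10): [v_0,v_1,v_3], [v_0,v_1,v_5], [v_0,v_1,v_7], [v_0,v_1,v_8], [v_1,v_3,v_4], [v_1,v_4,v_7], [v_1,v_4,v_8], [v_2,v_3,v_4], [v_2,v_4,v_8], [v_4,v_6,v_8]

so the chain groups are C_0 ≅ Z^9, C_1 ≅ Z^19, C_2 ≅ Z^10.

The boundary map ∂_1: C_1 → C_0 is given by ∂[p,q] = [q] − [p].
The resulting 9×19 matrix has rank 8, and its Smith normal form has invariant factors (1,1,1,1,1,1,1,1).

The boundary map ∂_2: C_2 → C_1 sends each 2-simplex [p,q,r] to [q,r] − [p,r] + [p,q]. For instance
  ∂[v_1,v_4,v_8] = [v_4,v_8] − [v_1,v_8] + [v_1,v_4],
  ∂[v_0,v_1,v_8] = [v_1,v_8] − [v_0,v_8] + [v_0,v_1].
As a 19×10 matrix over Z this has rank 10, with invariant factors (1,1,1,1,1,1,1,1,1,1).

Now H_k = ker ∂_k / im ∂_{k+1}, so:

  H_0: rank C_0 − rank ∂_1 = 9 − 8 = 1, and the invariant factors of ∂_1 are all 1, so H_0 = Z.

H_0 = Z.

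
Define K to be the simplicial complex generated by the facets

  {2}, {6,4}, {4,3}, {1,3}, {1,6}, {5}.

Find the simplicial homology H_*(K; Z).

Order the vertices as 1 < 2 < 3 < 4 < 5 < 6. Listing each simplex with vertices in this order, K has dimension 1 with simplices:

  0-simplices (6): [1], [2], [3], [4], [5], [6]
  1-simplices (4): [1,3], [1,6], [3,4], [4,6]

so the chain groups are C_0 ≅ Z^6, C_1 ≅ Z^4.

∂_1: C_1 → C_0 is given by ∂[p,q] = [q] − [p].
As a 6×4 matrix over Z this has rank 3, with invariant factors (1,1,1).

Now H_k = ker ∂_k / im ∂_{k+1}, so:

  H_0: rank C_0 − rank ∂_1 = 6 − 3 = 3, and the invariant factors of ∂_1 are all 1, so H_0 ≅ Z^3.
  H_1: rank ker ∂_1 − rank ∂_2 = (4 − 3) − 0 = 1, and there is no ∂_2, so H_1 ≅ Z.

H_0 ≅ Z^3,  H_1 ≅ Z.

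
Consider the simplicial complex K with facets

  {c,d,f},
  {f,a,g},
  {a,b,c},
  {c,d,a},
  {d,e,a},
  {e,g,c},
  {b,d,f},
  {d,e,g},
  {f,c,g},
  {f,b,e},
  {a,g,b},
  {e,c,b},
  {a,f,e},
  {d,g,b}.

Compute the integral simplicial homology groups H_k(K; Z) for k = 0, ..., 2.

H_0 = Z,  H_1 = Z^2,  H_2 = Z.

Fix the vertex order a < b < c < d < e < f < g and write every simplex with vertices in increasing order. Then dim K = 2 and the simplices of K are:

  0-simplices (7): a, b, c, d, e, f, g
  1-simplices (21): ab, ac, ad, ae, af, ag, bc, bd, be, bf, bg, cd, ce, cf, cg, de, df, dg, ef, eg, fg
  2-simplices (14): abc, abg, acd, ade, aef, afg, bce, bdf, bdg, bef, cdf, ceg, cfg, deg

giving chain groups C_0 ≅ Z^7, C_1 ≅ Z^21, C_2 ≅ Z^14.

∂_1: C_1 → C_0 maps an edge to its endpoints' difference, ∂[p,q] = q − p.
This gives a 7×21 integer matrix of rank 6; reducing to Smith normal form yields diagonal entries (1,1,1,1,1,1).

The boundary map ∂_2: C_2 → C_1 maps a triangle to the signed sum of its edges. For instance
  ∂bdg = dg − bg + bd,
  ∂ade = de − ae + ad.
The resulting 21×14 matrix has rank 13, and its Smith normal form has invariant factors (1,1,1,1,1,1,1,1,1,1,1,1,1).

Now H_k = ker ∂_k / im ∂_{k+1}, so:

  H_0: rank C_0 − rank ∂_1 = 7 − 6 = 1, and the invariant factors of ∂_1 are all 1, so H_0 ≅ Z.
  H_1: rank ker ∂_1 − rank ∂_2 = (21 − 6) − 13 = 2, and the invariant factors of ∂_2 are all 1, so H_1 ≅ Z^2.
  H_2: rank ker ∂_2 − rank ∂_3 = (14 − 13) − 0 = 1, and there is no ∂_3, so H_2 ≅ Z.

As a check, the Euler characteristic is 7 − 21 + 14 = 0, which agrees with 1 − 2 + 1 = 0.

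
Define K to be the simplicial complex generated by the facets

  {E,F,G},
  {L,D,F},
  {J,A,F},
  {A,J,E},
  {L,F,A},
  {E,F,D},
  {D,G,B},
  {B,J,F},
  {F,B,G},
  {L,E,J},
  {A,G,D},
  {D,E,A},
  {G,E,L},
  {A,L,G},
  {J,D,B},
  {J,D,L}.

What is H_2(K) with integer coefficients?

We work with the vertex ordering A < B < D < E < F < G < J < L. The simplices of K, each written with vertices in increasing order, are:

  0-simplices (8): A, B, D, E, F, G, J, L
  1-simplices (24): AD, AE, AF, AG, AJ, AL, BD, BF, BG, BJ, DE, DF, DG, DJ, DL, EF, EG, EJ, EL, FG, FJ, FL, GL, JL
  2-simplices (16): ADE, ADG, AEJ, AFJ, AFL, AGL, BDG, BDJ, BFG, BFJ, DEF, DFL, DJL, EFG, EGL, EJL

so the chain groups are C_0 ≅ Z^8, C_1 ≅ Z^24, C_2 ≅ Z^16.

∂_1: C_1 → C_0 sends each edge [p,q] (with p < q) to q − p. For instance
  ∂EJ = J − E.
The resulting 8×24 matrix has rank 7, and its Smith normal form has invariant factors (1,1,1,1,1,1,1).

The boundary map ∂_2: C_2 → C_1 maps a triangle to the signed sum of its edges. For instance
  ∂DEF = EF − DF + DE,
  ∂EFG = FG − EG + EF.
This gives a 24×16 integer matrix of rank 15; reducing to Smith normal form yields diagonal entries (1,1,1,1,1,1,1,1,1,1,1,1,1,1,1).

Now H_k = ker ∂_k / im ∂_{k+1}, so:

  H_2: rank ker ∂_2 − rank ∂_3 = (16 − 15) − 0 = 1, and there is no ∂_3, so H_2 ≅ Z.

H_2 ≅ Z.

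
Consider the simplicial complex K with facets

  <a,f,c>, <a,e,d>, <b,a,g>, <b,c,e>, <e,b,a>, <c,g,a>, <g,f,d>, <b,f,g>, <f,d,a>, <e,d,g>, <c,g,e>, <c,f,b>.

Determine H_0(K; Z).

H_0 ≅ Z.

K has 7 vertices, 18 edges, 12 triangles.
rank ∂_0 = 0, rank ∂_1 = 6 ⇒ b_0 = 7 − 0 − 6 = 1; all invariant factors of ∂_1 are 1 so no torsion. So H_0 ≅ Z.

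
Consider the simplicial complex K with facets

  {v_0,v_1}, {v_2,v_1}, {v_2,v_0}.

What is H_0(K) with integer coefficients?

We work with the vertex ordering v_0 < v_1 < v_2. The simplices of K, each written with vertices in increasing order, are:

  0-simplices (3): [v_0], [v_1], [v_2]
  1-simplices (3): [v_0,v_1], [v_0,v_2], [v_1,v_2]

so the chain groups are C_0 ≅ Z^3, C_1 ≅ Z^3.

∂_1: C_1 → C_0 maps an edge to its endpoints' difference, ∂[p,q] = q − p. For instance
  ∂[v_1,v_2] = [v_2] − [v_1].
The resulting 3×3 matrix has rank 2, and its Smith normal form has invariant factors (1,1).

From H_k ≅ ker(∂_k) / im(∂_{k+1}) we obtain:

  H_0: rank C_0 − rank ∂_1 = 3 − 2 = 1, and the invariant factors of ∂_1 are all 1, so H_0 = Z.

(K is a triangulation of the circle S^1.)

H_0 ≅ Z.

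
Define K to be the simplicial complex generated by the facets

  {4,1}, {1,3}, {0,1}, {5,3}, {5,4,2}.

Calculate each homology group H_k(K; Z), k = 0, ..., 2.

Take the total order 0 < 1 < 2 < 3 < 4 < 5 on the vertex set. Then K (dimension 2) consists of the simplices:

  0-simplices (6): [0], [1], [2], [3], [4], [5]
  1-simplices (7): [0,1], [1,3], [1,4], [2,4], [2,5], [3,5], [4,5]
  2-simplices (1): [2,4,5]

so the chain groups are C_0 ≅ Z^6, C_1 ≅ Z^7, C_2 ≅ Z^1.

The boundary map ∂_1: C_1 → C_0 sends each edge [p,q] (with p < q) to q − p. For instance
  ∂[1,4] = [4] − [1].
This gives a 6×7 integer matrix of rank 5; reducing to Smith normal form yields diagonal entries (1,1,1,1,1).

Boundary ∂_2: C_2 → C_1 maps a triangle to the signed sum of its edges. For instance
  ∂[2,4,5] = [4,5] − [2,5] + [2,4].
The resulting 7×1 matrix has rank 1, and its Smith normal form has invariant factors (1).

From H_k ≅ ker(∂_k) / im(∂_{k+1}) we obtain:

  H_0: rank C_0 − rank ∂_1 = 6 − 5 = 1, and the invariant factors of ∂_1 are all 1, so H_0 ≅ Z.
  H_1: rank ker ∂_1 − rank ∂_2 = (7 − 5) − 1 = 1, and the invariant factors of ∂_2 are all 1, so H_1 ≅ Z.
  H_2: rank ker ∂_2 − rank ∂_3 = (1 − 1) − 0 = 0, and there is no ∂_3, so H_2 ≅ 0.

As a check, the Euler characteristic is 6 − 7 + 1 = 0, which agrees with 1 − 1 + 0 = 0.

H_0 ≅ Z,  H_1 ≅ Z,  H_2 = 0.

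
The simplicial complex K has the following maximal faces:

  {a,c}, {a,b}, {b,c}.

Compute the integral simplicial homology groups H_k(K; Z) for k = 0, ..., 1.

H_0 = Z,  H_1 = Z.

Take the total order a < b < c on the vertex set. Then K (dimension 1) consists of the simplices:

  0-simplices (3): a, b, c
  1-simplices (3): ab, ac, bc

Hence C_0 ≅ Z^3, C_1 ≅ Z^3.

Boundary ∂_1: C_1 → C_0 is given by ∂[p,q] = [q] − [p].
As a 3×3 matrix over Z this has rank 2, with invariant factors (1,1).

Reading off H_k = ker ∂_k / im ∂_{k+1}:

  H_0: rank C_0 − rank ∂_1 = 3 − 2 = 1, and the invariant factors of ∂_1 are all 1, so H_0 ≅ Z.
  H_1: rank ker ∂_1 − rank ∂_2 = (3 − 2) − 0 = 1, and there is no ∂_2, so H_1 ≅ Z.

As a check, the Euler characteristic is 3 − 3 = 0, which agrees with 1 − 1 = 0.
(K is a triangulation of the circle S^1.)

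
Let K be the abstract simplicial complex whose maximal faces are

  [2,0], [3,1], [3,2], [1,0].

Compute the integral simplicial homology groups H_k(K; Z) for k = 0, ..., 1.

K has 4 vertices, 4 edges.
rank ∂_0 = 0, rank ∂_1 = 3 ⇒ b_0 = 4 − 0 − 3 = 1; all invariant factors of ∂_1 are 1 so no torsion. So H_0 = Z.
rank ∂_1 = 3, rank ∂_2 = 0 ⇒ b_1 = 4 − 3 − 0 = 1. So H_1 = Z.

H_0 = Z,  H_1 = Z.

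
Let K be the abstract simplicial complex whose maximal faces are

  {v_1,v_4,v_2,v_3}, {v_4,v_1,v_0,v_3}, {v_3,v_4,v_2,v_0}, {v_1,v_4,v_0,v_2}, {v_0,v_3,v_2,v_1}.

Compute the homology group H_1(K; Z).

H_1 ≅ 0.

Fix the vertex order v_0 < v_1 < v_2 < v_3 < v_4 and write every simplex with vertices in increasing order. Then dim K = 3 and the simplices of K are:

  0-simplices (5): [v_0], [v_1], [v_2], [v_3], [v_4]
  1-simplices (10): [v_0,v_1], [v_0,v_2], [v_0,v_3], [v_0,v_4], [v_1,v_2], [v_1,v_3], [v_1,v_4], [v_2,v_3], [v_2,v_4], [v_3,v_4]
  2-simplices (10): [v_0,v_1,v_2], [v_0,v_1,v_3], [v_0,v_1,v_4], [v_0,v_2,v_3], [v_0,v_2,v_4], [v_0,v_3,v_4], [v_1,v_2,v_3], [v_1,v_2,v_4], [v_1,v_3,v_4], [v_2,v_3,v_4]
  3-simplices (5): [v_0,v_1,v_2,v_3], [v_0,v_1,v_2,v_4], [v_0,v_1,v_3,v_4], [v_0,v_2,v_3,v_4], [v_1,v_2,v_3,v_4]

Hence C_0 ≅ Z^5, C_1 ≅ Z^10, C_2 ≅ Z^10, C_3 ≅ Z^5.

∂_1: C_1 → C_0 is given by ∂[p,q] = [q] − [p]. For instance
  ∂[v_1,v_4] = [v_4] − [v_1].
This gives a 5×10 integer matrix of rank 4; reducing to Smith normal form yields diagonal entries (1,1,1,1).

The boundary map ∂_2: C_2 → C_1 acts by ∂[p,q,r] = [q,r] − [p,r] + [p,q]. For instance
  ∂[v_0,v_1,v_2] = [v_1,v_2] − [v_0,v_2] + [v_0,v_1],
  ∂[v_0,v_1,v_3] = [v_1,v_3] − [v_0,v_3] + [v_0,v_1].
As a 10×10 matrix over Z this has rank 6, with invariant factors (1,1,1,1,1,1).

The boundary map ∂_3: C_3 → C_2 sends each 3-simplex σ to the alternating sum Σ_i (−1)^i (σ with its i-th vertex removed). For instance
  ∂[v_0,v_2,v_3,v_4] = [v_2,v_3,v_4] − [v_0,v_3,v_4] + [v_0,v_2,v_4] − [v_0,v_2,v_3],
  ∂[v_1,v_2,v_3,v_4] = [v_2,v_3,v_4] − [v_1,v_3,v_4] + [v_1,v_2,v_4] − [v_1,v_2,v_3].
The 10×5 boundary matrix has rank 4 and Smith normal form diag(1,1,1,1).

From H_k ≅ ker(∂_k) / im(∂_{k+1}) we obtain:

  H_1: rank ker ∂_1 − rank ∂_2 = (10 − 4) − 6 = 0, and the invariant factors of ∂_2 are all 1, so H_1 ≅ 0.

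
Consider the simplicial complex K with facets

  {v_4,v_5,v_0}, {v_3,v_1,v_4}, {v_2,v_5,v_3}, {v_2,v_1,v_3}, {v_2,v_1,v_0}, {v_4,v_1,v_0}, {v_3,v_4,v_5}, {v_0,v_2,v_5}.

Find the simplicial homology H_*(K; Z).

Take the total order v_0 < v_1 < v_2 < v_3 < v_4 < v_5 on the vertex set. Then K (dimension 2) consists of the simplices:

  0-simplices (6): [v_0], [v_1], [v_2], [v_3], [v_4], [v_5]
  1-simplices (12): [v_0,v_1], [v_0,v_2], [v_0,v_4], [v_0,v_5], [v_1,v_2], [v_1,v_3], [v_1,v_4], [v_2,v_3], [v_2,v_5], [v_3,v_4], [v_3,v_5], [v_4,v_5]
  2-simplices (8): [v_0,v_1,v_2], [v_0,v_1,v_4], [v_0,v_2,v_5], [v_0,v_4,v_5], [v_1,v_2,v_3], [v_1,v_3,v_4], [v_2,v_3,v_5], [v_3,v_4,v_5]

Hence C_0 ≅ Z^6, C_1 ≅ Z^12, C_2 ≅ Z^8.

The boundary map ∂_1: C_1 → C_0 sends each edge [p,q] (with p < q) to q − p.
The resulting 6×12 matrix has rank 5, and its Smith normal form has invariant factors (1,1,1,1,1).

Boundary ∂_2: C_2 → C_1 sends each 2-simplex [p,q,r] to [q,r] − [p,r] + [p,q]. For instance
  ∂[v_0,v_1,v_4] = [v_1,v_4] − [v_0,v_4] + [v_0,v_1],
  ∂[v_1,v_3,v_4] = [v_3,v_4] − [v_1,v_4] + [v_1,v_3].
The resulting 12×8 matrix has rank 7, and its Smith normal form has invariant factors (1,1,1,1,1,1,1).

From H_k ≅ ker(∂_k) / im(∂_{k+1}) we obtain:

  H_0: rank C_0 − rank ∂_1 = 6 − 5 = 1, and the invariant factors of ∂_1 are all 1, so H_0 = Z.
  H_1: rank ker ∂_1 − rank ∂_2 = (12 − 5) − 7 = 0, and the invariant factors of ∂_2 are all 1, so H_1 = 0.
  H_2: rank ker ∂_2 − rank ∂_3 = (8 − 7) − 0 = 1, and there is no ∂_3, so H_2 = Z.

H_0 = Z,  H_1 = 0,  H_2 = Z.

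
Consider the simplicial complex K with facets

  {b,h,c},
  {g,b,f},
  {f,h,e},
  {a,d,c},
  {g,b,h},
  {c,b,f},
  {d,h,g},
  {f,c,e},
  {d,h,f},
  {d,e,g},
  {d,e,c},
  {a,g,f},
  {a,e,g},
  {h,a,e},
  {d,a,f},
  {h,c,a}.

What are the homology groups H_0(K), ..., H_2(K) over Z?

H_0 = Z,  H_1 = Z^2,  H_2 = Z.

Take the total order a < b < c < d < e < f < g < h on the vertex set. Then K (dimension 2) consists of the simplices:

  0-simplices (8): a, b, c, d, e, f, g, h
  1-simplices (24): ac, ad, ae, af, ag, ah, bc, bf, bg, bh, cd, ce, cf, ch, de, df, dg, dh, ef, eg, eh, fg, fh, gh
  2-simplices (16): acd, ach, adf, aeg, aeh, afg, bcf, bch, bfg, bgh, cde, cef, deg, dfh, dgh, efh

Hence C_0 ≅ Z^8, C_1 ≅ Z^24, C_2 ≅ Z^16.

The boundary map ∂_1: C_1 → C_0 maps an edge to its endpoints' difference, ∂[p,q] = q − p.
The resulting 8×24 matrix has rank 7, and its Smith normal form has invariant factors (1,1,1,1,1,1,1).

Boundary ∂_2: C_2 → C_1 maps a triangle to the signed sum of its edges. For instance
  ∂bfg = fg − bg + bf,
  ∂bch = ch − bh + bc.
As a 24×16 matrix over Z this has rank 15, with invariant factors (1,1,1,1,1,1,1,1,1,1,1,1,1,1,1).

Now H_k = ker ∂_k / im ∂_{k+1}, so:

  H_0: rank C_0 − rank ∂_1 = 8 − 7 = 1, and the invariant factors of ∂_1 are all 1, so H_0 = Z.
  H_1: rank ker ∂_1 − rank ∂_2 = (24 − 7) − 15 = 2, and the invariant factors of ∂_2 are all 1, so H_1 = Z^2.
  H_2: rank ker ∂_2 − rank ∂_3 = (16 − 15) − 0 = 1, and there is no ∂_3, so H_2 = Z.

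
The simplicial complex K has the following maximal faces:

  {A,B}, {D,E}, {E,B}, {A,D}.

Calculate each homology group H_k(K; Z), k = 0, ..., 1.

Order the vertices as A < B < D < E. Listing each simplex with vertices in this order, K has dimension 1 with simplices:

  0-simplices (4): A, B, D, E
  1-simplices (4): AB, AD, BE, DE

Hence C_0 ≅ Z^4, C_1 ≅ Z^4.

∂_1: C_1 → C_0 is given by ∂[p,q] = [q] − [p].
The resulting 4×4 matrix has rank 3, and its Smith normal form has invariant factors (1,1,1).

Computing H_k = (kernel of ∂_k) / (image of ∂_{k+1}):

  H_0: rank C_0 − rank ∂_1 = 4 − 3 = 1, and the invariant factors of ∂_1 are all 1, so H_0 = Z.
  H_1: rank ker ∂_1 − rank ∂_2 = (4 − 3) − 0 = 1, and there is no ∂_2, so H_1 = Z.

(K is a triangulation of the circle S^1.)

H_0 ≅ Z,  H_1 ≅ Z.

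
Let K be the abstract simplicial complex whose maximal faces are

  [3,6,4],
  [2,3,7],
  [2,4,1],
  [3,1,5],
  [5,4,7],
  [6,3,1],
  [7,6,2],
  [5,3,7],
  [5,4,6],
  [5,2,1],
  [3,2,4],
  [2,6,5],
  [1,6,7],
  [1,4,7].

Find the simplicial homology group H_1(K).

H_1 = Z^2.

Take the total order 1 < 2 < 3 < 4 < 5 < 6 < 7 on the vertex set. Then K (dimension 2) consists of the simplices:

  0-simplices (7): [1], [2], [3], [4], [5], [6], [7]
  1-simplices (21): [1,2], [1,3], [1,4], [1,5], [1,6], [1,7], [2,3], [2,4], [2,5], [2,6], [2,7], [3,4], [3,5], [3,6], [3,7], [4,5], [4,6], [4,7], [5,6], [5,7], [6,7]
  2-simplices (14): [1,2,4], [1,2,5], [1,3,5], [1,3,6], [1,4,7], [1,6,7], [2,3,4], [2,3,7], [2,5,6], [2,6,7], [3,4,6], [3,5,7], [4,5,6], [4,5,7]

Hence C_0 ≅ Z^7, C_1 ≅ Z^21, C_2 ≅ Z^14.

Boundary ∂_1: C_1 → C_0 sends each edge [p,q] (with p < q) to q − p.
The 7×21 boundary matrix has rank 6 and Smith normal form diag(1,1,1,1,1,1).

Boundary ∂_2: C_2 → C_1 maps a triangle to the signed sum of its edges. For instance
  ∂[2,3,7] = [3,7] − [2,7] + [2,3],
  ∂[2,5,6] = [5,6] − [2,6] + [2,5].
The 21×14 boundary matrix has rank 13 and Smith normal form diag(1,1,1,1,1,1,1,1,1,1,1,1,1).

Reading off H_k = ker ∂_k / im ∂_{k+1}:

  H_1: rank ker ∂_1 − rank ∂_2 = (21 − 6) − 13 = 2, and the invariant factors of ∂_2 are all 1, so H_1 = Z^2.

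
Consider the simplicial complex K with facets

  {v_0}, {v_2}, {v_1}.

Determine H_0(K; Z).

Fix the vertex order v_0 < v_1 < v_2 and write every simplex with vertices in increasing order. Then dim K = 0 and the simplices of K are:

  0-simplices (3): [v_0], [v_1], [v_2]

Hence C_0 ≅ Z^3.

Computing H_k = (kernel of ∂_k) / (image of ∂_{k+1}):

  H_0: rank C_0 − rank ∂_1 = 3 − 0 = 3, and there is no ∂_1, so H_0 = Z^3.

H_0 ≅ Z^3.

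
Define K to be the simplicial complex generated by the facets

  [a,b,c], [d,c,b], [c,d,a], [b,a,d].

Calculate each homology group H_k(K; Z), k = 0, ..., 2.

Take the total order a < b < c < d on the vertex set. Then K (dimension 2) consists of the simplices:

  0-simplices (4): a, b, c, d
  1-simplices (6): ab, ac, ad, bc, bd, cd
  2-simplices (4): abc, abd, acd, bcd

Hence C_0 ≅ Z^4, C_1 ≅ Z^6, C_2 ≅ Z^4.

∂_1: C_1 → C_0 is given by ∂[p,q] = [q] − [p]. For instance
  ∂bd = d − b.
As a 4×6 matrix over Z this has rank 3, with invariant factors (1,1,1).

The boundary map ∂_2: C_2 → C_1 sends each 2-simplex [p,q,r] to [q,r] − [p,r] + [p,q]. For instance
  ∂bcd = cd − bd + bc,
  ∂abc = bc − ac + ab.
This gives a 6×4 integer matrix of rank 3; reducing to Smith normal form yields diagonal entries (1,1,1).

Reading off H_k = ker ∂_k / im ∂_{k+1}:

  H_0: rank C_0 − rank ∂_1 = 4 − 3 = 1, and the invariant factors of ∂_1 are all 1, so H_0 ≅ Z.
  H_1: rank ker ∂_1 − rank ∂_2 = (6 − 3) − 3 = 0, and the invariant factors of ∂_2 are all 1, so H_1 ≅ 0.
  H_2: rank ker ∂_2 − rank ∂_3 = (4 − 3) − 0 = 1, and there is no ∂_3, so H_2 ≅ Z.

As a check, the Euler characteristic is 4 − 6 + 4 = 2, which agrees with 1 − 0 + 1 = 2.

H_0 = Z,  H_1 = 0,  H_2 = Z.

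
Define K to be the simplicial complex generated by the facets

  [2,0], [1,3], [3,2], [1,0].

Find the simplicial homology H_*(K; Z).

H_0 ≅ Z,  H_1 ≅ Z.

Take the total order 0 < 1 < 2 < 3 on the vertex set. Then K (dimension 1) consists of the simplices:

  0-simplices (4): [0], [1], [2], [3]
  1-simplices (4): [0,1], [0,2], [1,3], [2,3]

Hence C_0 ≅ Z^4, C_1 ≅ Z^4.

The boundary map ∂_1: C_1 → C_0 sends each edge [p,q] (with p < q) to q − p. For instance
  ∂[1,3] = [3] − [1].
This gives a 4×4 integer matrix of rank 3; reducing to Smith normal form yields diagonal entries (1,1,1).

Reading off H_k = ker ∂_k / im ∂_{k+1}:

  H_0: rank C_0 − rank ∂_1 = 4 − 3 = 1, and the invariant factors of ∂_1 are all 1, so H_0 = Z.
  H_1: rank ker ∂_1 − rank ∂_2 = (4 − 3) − 0 = 1, and there is no ∂_2, so H_1 = Z.

As a check, the Euler characteristic is 4 − 4 = 0, which agrees with 1 − 1 = 0.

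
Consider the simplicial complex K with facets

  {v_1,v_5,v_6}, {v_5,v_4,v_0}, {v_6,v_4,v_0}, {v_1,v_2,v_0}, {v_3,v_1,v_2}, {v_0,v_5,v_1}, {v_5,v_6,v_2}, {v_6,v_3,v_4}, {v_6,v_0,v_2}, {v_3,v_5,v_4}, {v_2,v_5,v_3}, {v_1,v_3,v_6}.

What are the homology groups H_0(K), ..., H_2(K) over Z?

H_0 ≅ Z,  H_1 ≅ Z/2,  H_2 = 0.

Fix the vertex order v_0 < v_1 < v_2 < v_3 < v_4 < v_5 < v_6 and write every simplex with vertices in increasing order. Then dim K = 2 and the simplices of K are:

  0-simplices (7): [v_0], [v_1], [v_2], [v_3], [v_4], [v_5], [v_6]
  1-simplices (18): (18 of them)
  2-simplices (12): (12 of them)

Hence C_0 ≅ Z^7, C_1 ≅ Z^18, C_2 ≅ Z^12.

The boundary map ∂_1: C_1 → C_0 sends each edge [p,q] (with p < q) to q − p.
As a 7×18 matrix over Z this has rank 6, with invariant factors (1,1,1,1,1,1).

Boundary ∂_2: C_2 → C_1 maps a triangle to the signed sum of its edges. For instance
  ∂[v_1,v_3,v_6] = [v_3,v_6] − [v_1,v_6] + [v_1,v_3],
  ∂[v_0,v_1,v_2] = [v_1,v_2] − [v_0,v_2] + [v_0,v_1].
The 18×12 boundary matrix has rank 12 and Smith normal form diag(1,1,1,1,1,1,1,1,1,1,1,2).

Computing H_k = (kernel of ∂_k) / (image of ∂_{k+1}):

  H_0: rank C_0 − rank ∂_1 = 7 − 6 = 1, and the invariant factors of ∂_1 are all 1, so H_0 ≅ Z.
  H_1: rank ker ∂_1 − rank ∂_2 = (18 − 6) − 12 = 0, and ∂_2 has invariant factor 2 > 1, so H_1 ≅ Z/2.
  H_2: rank ker ∂_2 − rank ∂_3 = (12 − 12) − 0 = 0, and there is no ∂_3, so H_2 ≅ 0.

As a check, the Euler characteristic is 7 − 18 + 12 = 1, which agrees with 1 − 0 + 0 = 1.
(K is a triangulation of the real projective plane RP^2.)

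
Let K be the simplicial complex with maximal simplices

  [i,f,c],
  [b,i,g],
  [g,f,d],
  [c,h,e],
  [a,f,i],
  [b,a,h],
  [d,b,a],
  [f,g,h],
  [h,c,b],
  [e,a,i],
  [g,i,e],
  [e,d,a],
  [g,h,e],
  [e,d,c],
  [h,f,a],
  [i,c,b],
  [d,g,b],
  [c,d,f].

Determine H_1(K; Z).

We work with the vertex ordering a < b < c < d < e < f < g < h < i. The simplices of K, each written with vertices in increasing order, are:

  0-simplices (9): a, b, c, d, e, f, g, h, i
  1-simplices (27): ab, ad, ae, af, ah, ai, bc, bd, bg, bh, bi, cd, ce, cf, ch, ci, de, df, dg, eg, eh, ei, fg, fh, fi, gh, gi
  2-simplices (18): abd, abh, ade, aei, afh, afi, bch, bci, bdg, bgi, cde, cdf, ceh, cfi, dfg, egh, egi, fgh

giving chain groups C_0 ≅ Z^9, C_1 ≅ Z^27, C_2 ≅ Z^18.

The boundary map ∂_1: C_1 → C_0 is given by ∂[p,q] = [q] − [p]. For instance
  ∂de = e − d.
The resulting 9×27 matrix has rank 8, and its Smith normal form has invariant factors (1,1,1,1,1,1,1,1).

The boundary map ∂_2: C_2 → C_1 acts by ∂[p,q,r] = [q,r] − [p,r] + [p,q]. For instance
  ∂cde = de − ce + cd,
  ∂afh = fh − ah + af.
The resulting 27×18 matrix has rank 17, and its Smith normal form has invariant factors (1,1,1,1,1,1,1,1,1,1,1,1,1,1,1,1,1).

Computing H_k = (kernel of ∂_k) / (image of ∂_{k+1}):

  H_1: rank ker ∂_1 − rank ∂_2 = (27 − 8) − 17 = 2, and the invariant factors of ∂_2 are all 1, so H_1 ≅ Z^2.

H_1 ≅ Z^2.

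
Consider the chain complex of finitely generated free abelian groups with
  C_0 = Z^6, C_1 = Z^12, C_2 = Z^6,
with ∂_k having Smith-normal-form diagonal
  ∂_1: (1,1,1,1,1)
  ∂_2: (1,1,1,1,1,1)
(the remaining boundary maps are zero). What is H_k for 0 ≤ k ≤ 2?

H_0 ≅ Z,  H_1 ≅ Z,  H_2 = 0.

H_0: b_0 = 6 − 0 − 5 = 1; torsion from ∂_1 factors > 1: none. So H_0 ≅ Z.
H_1: b_1 = 12 − 5 − 6 = 1; torsion from ∂_2 factors > 1: none. So H_1 ≅ Z.
H_2: b_2 = 6 − 6 − 0 = 0; torsion from ∂_3 factors > 1: none. So H_2 ≅ 0.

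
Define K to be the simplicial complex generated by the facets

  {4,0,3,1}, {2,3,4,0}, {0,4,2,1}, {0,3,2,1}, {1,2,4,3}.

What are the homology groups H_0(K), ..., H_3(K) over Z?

H_0 ≅ Z,  H_1 = 0,  H_2 = 0,  H_3 ≅ Z.

Order the vertices as 0 < 1 < 2 < 3 < 4. Listing each simplex with vertices in this order, K has dimension 3 with simplices:

  0-simplices (5): [0], [1], [2], [3], [4]
  1-simplices (10): [0,1], [0,2], [0,3], [0,4], [1,2], [1,3], [1,4], [2,3], [2,4], [3,4]
  2-simplices (10): [0,1,2], [0,1,3], [0,1,4], [0,2,3], [0,2,4], [0,3,4], [1,2,3], [1,2,4], [1,3,4], [2,3,4]
  3-simplices (5): [0,1,2,3], [0,1,2,4], [0,1,3,4], [0,2,3,4], [1,2,3,4]

giving chain groups C_0 ≅ Z^5, C_1 ≅ Z^10, C_2 ≅ Z^10, C_3 ≅ Z^5.

Boundary ∂_1: C_1 → C_0 maps an edge to its endpoints' difference, ∂[p,q] = q − p. For instance
  ∂[1,4] = [4] − [1].
The resulting 5×10 matrix has rank 4, and its Smith normal form has invariant factors (1,1,1,1).

Boundary ∂_2: C_2 → C_1 maps a triangle to the signed sum of its edges. For instance
  ∂[0,2,3] = [2,3] − [0,3] + [0,2],
  ∂[1,2,3] = [2,3] − [1,3] + [1,2].
The resulting 10×10 matrix has rank 6, and its Smith normal form has invariant factors (1,1,1,1,1,1).

∂_3: C_3 → C_2 sends each 3-simplex σ to the alternating sum Σ_i (−1)^i (σ with its i-th vertex removed). For instance
  ∂[0,1,2,4] = [1,2,4] − [0,2,4] + [0,1,4] − [0,1,2],
  ∂[0,1,2,3] = [1,2,3] − [0,2,3] + [0,1,3] − [0,1,2].
The 10×5 boundary matrix has rank 4 and Smith normal form diag(1,1,1,1).

Computing H_k = (kernel of ∂_k) / (image of ∂_{k+1}):

  H_0: rank C_0 − rank ∂_1 = 5 − 4 = 1, and the invariant factors of ∂_1 are all 1, so H_0 = Z.
  H_1: rank ker ∂_1 − rank ∂_2 = (10 − 4) − 6 = 0, and the invariant factors of ∂_2 are all 1, so H_1 = 0.
  H_2: rank ker ∂_2 − rank ∂_3 = (10 − 6) − 4 = 0, and the invariant factors of ∂_3 are all 1, so H_2 = 0.
  H_3: rank ker ∂_3 − rank ∂_4 = (5 − 4) − 0 = 1, and there is no ∂_4, so H_3 = Z.

As a check, the Euler characteristic is 5 − 10 + 10 − 5 = 0, which agrees with 1 − 0 + 0 − 1 = 0.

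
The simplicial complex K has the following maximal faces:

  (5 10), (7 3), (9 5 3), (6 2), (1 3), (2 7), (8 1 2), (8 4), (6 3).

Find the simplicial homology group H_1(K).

H_1 ≅ Z^2.

Order the vertices as 1 < 2 < 3 < 4 < 5 < 6 < 7 < 8 < 9 < 10. Listing each simplex with vertices in this order, K has dimension 2 with simplices:

  0-simplices (10): [1], [2], [3], [4], [5], [6], [7], [8], [9], [10]
  1-simplices (13): [1,2], [1,3], [1,8], [2,6], [2,7], [2,8], [3,5], [3,6], [3,7], [3,9], [4,8], [5,9], [5,10]
  2-simplices (2): [1,2,8], [3,5,9]

so the chain groups are C_0 ≅ Z^10, C_1 ≅ Z^13, C_2 ≅ Z^2.

Boundary ∂_1: C_1 → C_0 is given by ∂[p,q] = [q] − [p].
The resulting 10×13 matrix has rank 9, and its Smith normal form has invariant factors (1,1,1,1,1,1,1,1,1).

Boundary ∂_2: C_2 → C_1 acts by ∂[p,q,r] = [q,r] − [p,r] + [p,q]. For instance
  ∂[3,5,9] = [5,9] − [3,9] + [3,5],
  ∂[1,2,8] = [2,8] − [1,8] + [1,2].
This gives a 13×2 integer matrix of rank 2; reducing to Smith normal form yields diagonal entries (1,1).

From H_k ≅ ker(∂_k) / im(∂_{k+1}) we obtain:

  H_1: rank ker ∂_1 − rank ∂_2 = (13 − 9) − 2 = 2, and the invariant factors of ∂_2 are all 1, so H_1 = Z^2.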